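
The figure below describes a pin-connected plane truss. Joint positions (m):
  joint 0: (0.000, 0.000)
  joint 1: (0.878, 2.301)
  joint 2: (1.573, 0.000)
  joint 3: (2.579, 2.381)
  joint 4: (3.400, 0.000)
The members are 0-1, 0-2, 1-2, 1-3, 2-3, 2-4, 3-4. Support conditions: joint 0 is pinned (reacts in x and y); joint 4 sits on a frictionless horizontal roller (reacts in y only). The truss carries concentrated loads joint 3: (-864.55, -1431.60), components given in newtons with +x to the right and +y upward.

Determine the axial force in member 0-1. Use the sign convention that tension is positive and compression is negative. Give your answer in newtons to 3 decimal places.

N=5 nodes, M=7 members, R=3 reactions → 2N=10, M+R=10
member 0 (0-1): L=2.4628, (cx,cy)=(0.3565,0.9343)
member 1 (0-2): L=1.5730, (cx,cy)=(1.0000,0.0000)
member 2 (1-2): L=2.4037, (cx,cy)=(0.2891,-0.9573)
member 3 (1-3): L=1.7029, (cx,cy)=(0.9989,0.0470)
member 4 (2-3): L=2.5848, (cx,cy)=(0.3892,0.9212)
member 5 (2-4): L=1.8270, (cx,cy)=(1.0000,0.0000)
member 6 (3-4): L=2.5186, (cx,cy)=(0.3260,-0.9454)
solve A·x = −loads:
  F[0-1] = -1018.0178 N (compression)
  F[0-2] = -501.6248 N (compression)
  F[1-2] = +962.0704 N (tension)
  F[1-3] = -641.8081 N (compression)
  F[2-3] = -999.8077 N (compression)
  F[2-4] = +165.6728 N (tension)
  F[3-4] = -508.2325 N (compression)
  Rx@0 = +864.5500 N
  Ry@0 = +951.1286 N
  Ry@4 = +480.4714 N

-1018.018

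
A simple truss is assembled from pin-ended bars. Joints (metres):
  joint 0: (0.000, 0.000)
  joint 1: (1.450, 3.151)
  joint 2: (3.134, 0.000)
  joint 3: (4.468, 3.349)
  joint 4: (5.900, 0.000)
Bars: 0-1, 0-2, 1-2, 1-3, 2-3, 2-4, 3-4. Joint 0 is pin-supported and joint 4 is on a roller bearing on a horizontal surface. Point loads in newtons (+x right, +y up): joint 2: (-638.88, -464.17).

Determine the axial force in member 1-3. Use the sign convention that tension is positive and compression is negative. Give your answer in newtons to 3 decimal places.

N=5 nodes, M=7 members, R=3 reactions → 2N=10, M+R=10
member 0 (0-1): L=3.4686, (cx,cy)=(0.4180,0.9084)
member 1 (0-2): L=3.1340, (cx,cy)=(1.0000,0.0000)
member 2 (1-2): L=3.5728, (cx,cy)=(0.4713,-0.8819)
member 3 (1-3): L=3.0245, (cx,cy)=(0.9979,0.0655)
member 4 (2-3): L=3.6049, (cx,cy)=(0.3701,0.9290)
member 5 (2-4): L=2.7660, (cx,cy)=(1.0000,0.0000)
member 6 (3-4): L=3.6423, (cx,cy)=(0.3932,-0.9195)
solve A·x = −loads:
  F[0-1] = -239.5439 N (compression)
  F[0-2] = -538.7425 N (compression)
  F[1-2] = +231.1817 N (tension)
  F[1-3] = -209.5531 N (compression)
  F[2-3] = +280.1681 N (tension)
  F[2-4] = +105.4270 N (tension)
  F[3-4] = -268.1550 N (compression)
  Rx@0 = +638.8800 N
  Ry@0 = +217.6092 N
  Ry@4 = +246.5608 N

-209.553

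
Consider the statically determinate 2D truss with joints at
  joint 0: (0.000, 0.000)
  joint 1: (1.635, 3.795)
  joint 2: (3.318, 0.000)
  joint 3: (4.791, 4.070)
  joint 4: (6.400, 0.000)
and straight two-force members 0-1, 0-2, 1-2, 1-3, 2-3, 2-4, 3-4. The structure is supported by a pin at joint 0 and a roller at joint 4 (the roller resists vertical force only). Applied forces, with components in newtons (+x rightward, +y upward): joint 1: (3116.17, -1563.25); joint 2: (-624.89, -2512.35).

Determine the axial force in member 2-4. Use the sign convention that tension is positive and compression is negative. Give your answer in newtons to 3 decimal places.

N=5 nodes, M=7 members, R=3 reactions → 2N=10, M+R=10
member 0 (0-1): L=4.1322, (cx,cy)=(0.3957,0.9184)
member 1 (0-2): L=3.3180, (cx,cy)=(1.0000,0.0000)
member 2 (1-2): L=4.1514, (cx,cy)=(0.4054,-0.9141)
member 3 (1-3): L=3.1680, (cx,cy)=(0.9962,0.0868)
member 4 (2-3): L=4.3284, (cx,cy)=(0.3403,0.9403)
member 5 (2-4): L=3.0820, (cx,cy)=(1.0000,0.0000)
member 6 (3-4): L=4.3765, (cx,cy)=(0.3676,-0.9300)
solve A·x = −loads:
  F[0-1] = -572.6862 N (compression)
  F[0-2] = +2717.8753 N (tension)
  F[1-2] = -1399.2879 N (compression)
  F[1-3] = -2786.0096 N (compression)
  F[2-3] = +4032.1667 N (tension)
  F[2-4] = +1403.2889 N (tension)
  F[3-4] = -3816.9662 N (compression)
  Rx@0 = -2491.2800 N
  Ry@0 = +525.9506 N
  Ry@4 = +3549.6494 N

1403.289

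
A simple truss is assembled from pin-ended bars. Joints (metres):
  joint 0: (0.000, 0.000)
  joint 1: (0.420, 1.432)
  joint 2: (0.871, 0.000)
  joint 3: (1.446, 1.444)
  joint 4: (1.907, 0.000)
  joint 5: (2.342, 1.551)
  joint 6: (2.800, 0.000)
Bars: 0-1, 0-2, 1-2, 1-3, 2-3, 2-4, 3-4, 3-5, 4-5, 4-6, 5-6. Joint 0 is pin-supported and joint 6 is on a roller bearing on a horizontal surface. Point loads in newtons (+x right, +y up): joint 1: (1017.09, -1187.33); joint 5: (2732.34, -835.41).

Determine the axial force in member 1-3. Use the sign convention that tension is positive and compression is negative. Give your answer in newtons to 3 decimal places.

-102.774

N=7 nodes, M=11 members, R=3 reactions → 2N=14, M+R=14
member 0 (0-1): L=1.4923, (cx,cy)=(0.2814,0.9596)
member 1 (0-2): L=0.8710, (cx,cy)=(1.0000,0.0000)
member 2 (1-2): L=1.5013, (cx,cy)=(0.3004,-0.9538)
member 3 (1-3): L=1.0261, (cx,cy)=(0.9999,0.0117)
member 4 (2-3): L=1.5543, (cx,cy)=(0.3699,0.9291)
member 5 (2-4): L=1.0360, (cx,cy)=(1.0000,0.0000)
member 6 (3-4): L=1.5158, (cx,cy)=(0.3041,-0.9526)
member 7 (3-5): L=0.9024, (cx,cy)=(0.9929,0.1186)
member 8 (4-5): L=1.6108, (cx,cy)=(0.2700,0.9628)
member 9 (4-6): L=0.8930, (cx,cy)=(1.0000,0.0000)
member 10 (5-6): L=1.6172, (cx,cy)=(0.2832,-0.9591)
solve A·x = −loads:
  F[0-1] = +925.2086 N (tension)
  F[0-2] = +3489.0387 N (tension)
  F[1-2] = -2176.8841 N (compression)
  F[1-3] = -102.7739 N (compression)
  F[2-3] = +2234.9033 N (tension)
  F[2-4] = +2008.3085 N (tension)
  F[3-4] = -2010.8977 N (compression)
  F[3-5] = +1345.0944 N (tension)
  F[4-5] = +1989.5593 N (tension)
  F[4-6] = +859.4662 N (tension)
  F[5-6] = -3034.7958 N (compression)
  Rx@0 = -3749.4300 N
  Ry@0 = -887.8104 N
  Ry@6 = +2910.5504 N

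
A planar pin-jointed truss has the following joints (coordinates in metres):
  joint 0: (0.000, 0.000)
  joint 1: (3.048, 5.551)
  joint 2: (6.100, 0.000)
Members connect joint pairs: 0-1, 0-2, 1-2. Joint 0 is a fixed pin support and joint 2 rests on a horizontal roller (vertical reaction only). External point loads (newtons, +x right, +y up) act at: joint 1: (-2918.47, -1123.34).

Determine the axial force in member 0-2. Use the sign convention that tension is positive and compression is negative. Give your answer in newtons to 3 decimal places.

N=3 nodes, M=3 members, R=3 reactions → 2N=6, M+R=6
member 0 (0-1): L=6.3328, (cx,cy)=(0.4813,0.8766)
member 1 (0-2): L=6.1000, (cx,cy)=(1.0000,0.0000)
member 2 (1-2): L=6.3347, (cx,cy)=(0.4818,-0.8763)
solve A·x = −loads:
  F[0-1] = -3671.0252 N (compression)
  F[0-2] = -1151.5821 N (compression)
  F[1-2] = +2390.2085 N (tension)
  Rx@0 = +2918.4700 N
  Ry@0 = +3217.8460 N
  Ry@2 = -2094.5060 N

-1151.582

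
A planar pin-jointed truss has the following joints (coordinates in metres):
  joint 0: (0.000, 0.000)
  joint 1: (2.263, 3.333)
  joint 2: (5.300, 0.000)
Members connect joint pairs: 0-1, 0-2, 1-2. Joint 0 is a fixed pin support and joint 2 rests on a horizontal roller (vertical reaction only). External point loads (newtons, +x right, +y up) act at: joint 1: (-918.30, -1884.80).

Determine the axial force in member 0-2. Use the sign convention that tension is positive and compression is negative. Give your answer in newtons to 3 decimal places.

207.100

N=3 nodes, M=3 members, R=3 reactions → 2N=6, M+R=6
member 0 (0-1): L=4.0287, (cx,cy)=(0.5617,0.8273)
member 1 (0-2): L=5.3000, (cx,cy)=(1.0000,0.0000)
member 2 (1-2): L=4.5091, (cx,cy)=(0.6735,-0.7392)
solve A·x = −loads:
  F[0-1] = -2003.4674 N (compression)
  F[0-2] = +207.0997 N (tension)
  F[1-2] = -307.4876 N (compression)
  Rx@0 = +918.3000 N
  Ry@0 = +1657.5154 N
  Ry@2 = +227.2846 N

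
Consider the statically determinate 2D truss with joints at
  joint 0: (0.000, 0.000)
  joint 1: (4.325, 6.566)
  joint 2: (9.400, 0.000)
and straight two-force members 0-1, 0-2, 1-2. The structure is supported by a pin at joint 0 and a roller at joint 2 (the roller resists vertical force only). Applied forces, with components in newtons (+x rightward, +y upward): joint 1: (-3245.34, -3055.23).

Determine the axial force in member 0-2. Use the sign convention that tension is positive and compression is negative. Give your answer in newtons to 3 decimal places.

-665.619

N=3 nodes, M=3 members, R=3 reactions → 2N=6, M+R=6
member 0 (0-1): L=7.8624, (cx,cy)=(0.5501,0.8351)
member 1 (0-2): L=9.4000, (cx,cy)=(1.0000,0.0000)
member 2 (1-2): L=8.2987, (cx,cy)=(0.6115,-0.7912)
solve A·x = −loads:
  F[0-1] = -4689.6883 N (compression)
  F[0-2] = -665.6193 N (compression)
  F[1-2] = +1088.4251 N (tension)
  Rx@0 = +3245.3400 N
  Ry@0 = +3916.4037 N
  Ry@2 = -861.1737 N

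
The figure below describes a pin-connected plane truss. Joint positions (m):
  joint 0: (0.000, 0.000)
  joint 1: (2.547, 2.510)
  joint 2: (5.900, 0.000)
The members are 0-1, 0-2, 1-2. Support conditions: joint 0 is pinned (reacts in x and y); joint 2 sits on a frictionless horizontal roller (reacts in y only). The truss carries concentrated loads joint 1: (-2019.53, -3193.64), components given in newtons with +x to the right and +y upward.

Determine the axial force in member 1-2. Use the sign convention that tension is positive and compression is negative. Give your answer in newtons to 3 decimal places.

N=3 nodes, M=3 members, R=3 reactions → 2N=6, M+R=6
member 0 (0-1): L=3.5759, (cx,cy)=(0.7123,0.7019)
member 1 (0-2): L=5.9000, (cx,cy)=(1.0000,0.0000)
member 2 (1-2): L=4.1884, (cx,cy)=(0.8005,-0.5993)
solve A·x = −loads:
  F[0-1] = -3809.7493 N (compression)
  F[0-2] = +694.0071 N (tension)
  F[1-2] = -866.9193 N (compression)
  Rx@0 = +2019.5300 N
  Ry@0 = +2674.1178 N
  Ry@2 = +519.5222 N

-866.919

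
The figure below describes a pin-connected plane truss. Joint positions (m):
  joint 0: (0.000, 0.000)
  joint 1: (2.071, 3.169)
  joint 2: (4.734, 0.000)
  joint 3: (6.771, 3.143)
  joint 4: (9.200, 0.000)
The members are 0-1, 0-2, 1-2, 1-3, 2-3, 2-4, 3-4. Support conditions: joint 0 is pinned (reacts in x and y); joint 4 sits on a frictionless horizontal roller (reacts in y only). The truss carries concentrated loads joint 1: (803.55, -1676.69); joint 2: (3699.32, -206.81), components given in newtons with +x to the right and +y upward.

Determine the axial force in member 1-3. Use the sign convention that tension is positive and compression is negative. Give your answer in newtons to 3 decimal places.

-1076.980

N=5 nodes, M=7 members, R=3 reactions → 2N=10, M+R=10
member 0 (0-1): L=3.7857, (cx,cy)=(0.5471,0.8371)
member 1 (0-2): L=4.7340, (cx,cy)=(1.0000,0.0000)
member 2 (1-2): L=4.1393, (cx,cy)=(0.6433,-0.7656)
member 3 (1-3): L=4.7001, (cx,cy)=(1.0000,-0.0055)
member 4 (2-3): L=3.7454, (cx,cy)=(0.5439,0.8392)
member 5 (2-4): L=4.4660, (cx,cy)=(1.0000,0.0000)
member 6 (3-4): L=3.9722, (cx,cy)=(0.6115,-0.7912)
solve A·x = −loads:
  F[0-1] = -1341.3733 N (compression)
  F[0-2] = +5236.6779 N (tension)
  F[1-2] = -715.6330 N (compression)
  F[1-3] = -1076.9795 N (compression)
  F[2-3] = +899.3246 N (tension)
  F[2-4] = +587.8464 N (tension)
  F[3-4] = -961.3224 N (compression)
  Rx@0 = -4502.8700 N
  Ry@0 = +1122.8572 N
  Ry@4 = +760.6428 N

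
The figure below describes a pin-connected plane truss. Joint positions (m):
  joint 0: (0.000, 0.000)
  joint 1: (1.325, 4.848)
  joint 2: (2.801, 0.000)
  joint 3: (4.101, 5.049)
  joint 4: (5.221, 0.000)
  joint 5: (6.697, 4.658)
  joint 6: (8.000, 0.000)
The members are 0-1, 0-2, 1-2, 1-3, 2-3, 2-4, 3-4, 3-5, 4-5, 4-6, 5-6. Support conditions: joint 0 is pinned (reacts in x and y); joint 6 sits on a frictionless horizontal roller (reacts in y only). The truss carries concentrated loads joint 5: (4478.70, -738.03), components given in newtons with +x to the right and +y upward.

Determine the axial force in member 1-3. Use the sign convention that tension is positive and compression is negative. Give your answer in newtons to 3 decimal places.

N=7 nodes, M=11 members, R=3 reactions → 2N=14, M+R=14
member 0 (0-1): L=5.0258, (cx,cy)=(0.2636,0.9646)
member 1 (0-2): L=2.8010, (cx,cy)=(1.0000,0.0000)
member 2 (1-2): L=5.0677, (cx,cy)=(0.2913,-0.9566)
member 3 (1-3): L=2.7833, (cx,cy)=(0.9974,0.0722)
member 4 (2-3): L=5.2137, (cx,cy)=(0.2493,0.9684)
member 5 (2-4): L=2.4200, (cx,cy)=(1.0000,0.0000)
member 6 (3-4): L=5.1717, (cx,cy)=(0.2166,-0.9763)
member 7 (3-5): L=2.6253, (cx,cy)=(0.9888,-0.1489)
member 8 (4-5): L=4.8863, (cx,cy)=(0.3021,0.9533)
member 9 (4-6): L=2.7790, (cx,cy)=(1.0000,0.0000)
member 10 (5-6): L=4.8368, (cx,cy)=(0.2694,-0.9630)
solve A·x = −loads:
  F[0-1] = +2578.7491 N (tension)
  F[0-2] = +3798.8404 N (tension)
  F[1-2] = -2493.8177 N (compression)
  F[1-3] = +1409.8799 N (tension)
  F[2-3] = +2463.5089 N (tension)
  F[2-4] = +2458.2395 N (tension)
  F[3-4] = -2958.5413 N (compression)
  F[3-5] = +2691.1833 N (tension)
  F[4-5] = +3029.8714 N (tension)
  F[4-6] = +902.2943 N (tension)
  F[5-6] = -3349.3708 N (compression)
  Rx@0 = -4478.7000 N
  Ry@0 = -2487.5164 N
  Ry@6 = +3225.5464 N

1409.880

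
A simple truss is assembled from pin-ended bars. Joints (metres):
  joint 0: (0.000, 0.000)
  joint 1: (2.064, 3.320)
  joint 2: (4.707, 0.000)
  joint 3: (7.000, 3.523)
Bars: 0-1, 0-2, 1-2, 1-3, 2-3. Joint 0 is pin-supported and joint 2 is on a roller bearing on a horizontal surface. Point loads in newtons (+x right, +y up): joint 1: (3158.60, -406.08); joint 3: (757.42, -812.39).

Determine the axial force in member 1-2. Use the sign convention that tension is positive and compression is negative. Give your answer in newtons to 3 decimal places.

-4236.189

N=4 nodes, M=5 members, R=3 reactions → 2N=8, M+R=8
member 0 (0-1): L=3.9093, (cx,cy)=(0.5280,0.8493)
member 1 (0-2): L=4.7070, (cx,cy)=(1.0000,0.0000)
member 2 (1-2): L=4.2436, (cx,cy)=(0.6228,-0.7824)
member 3 (1-3): L=4.9402, (cx,cy)=(0.9992,0.0411)
member 4 (2-3): L=4.2035, (cx,cy)=(0.5455,0.8381)
solve A·x = −loads:
  F[0-1] = +3488.3279 N (tension)
  F[0-2] = +2074.2735 N (tension)
  F[1-2] = -4236.1885 N (compression)
  F[1-3] = +1322.6690 N (tension)
  F[2-3] = -1034.1587 N (compression)
  Rx@0 = -3916.0200 N
  Ry@0 = -2962.4991 N
  Ry@2 = +4180.9691 N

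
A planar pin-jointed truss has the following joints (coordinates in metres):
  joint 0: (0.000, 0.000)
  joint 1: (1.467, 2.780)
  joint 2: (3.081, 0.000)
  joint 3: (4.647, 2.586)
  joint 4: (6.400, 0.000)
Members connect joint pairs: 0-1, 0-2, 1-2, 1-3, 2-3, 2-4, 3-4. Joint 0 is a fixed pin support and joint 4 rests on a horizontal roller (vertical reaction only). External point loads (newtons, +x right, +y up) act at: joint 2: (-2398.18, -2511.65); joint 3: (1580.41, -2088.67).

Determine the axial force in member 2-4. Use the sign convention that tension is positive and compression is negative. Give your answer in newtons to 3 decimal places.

N=5 nodes, M=7 members, R=3 reactions → 2N=10, M+R=10
member 0 (0-1): L=3.1433, (cx,cy)=(0.4667,0.8844)
member 1 (0-2): L=3.0810, (cx,cy)=(1.0000,0.0000)
member 2 (1-2): L=3.2146, (cx,cy)=(0.5021,-0.8648)
member 3 (1-3): L=3.1859, (cx,cy)=(0.9981,-0.0609)
member 4 (2-3): L=3.0232, (cx,cy)=(0.5180,0.8554)
member 5 (2-4): L=3.3190, (cx,cy)=(1.0000,0.0000)
member 6 (3-4): L=3.1242, (cx,cy)=(0.5611,-0.8277)
solve A·x = −loads:
  F[0-1] = -1397.5824 N (compression)
  F[0-2] = -165.5137 N (compression)
  F[1-2] = +1529.4377 N (tension)
  F[1-3] = -1422.8128 N (compression)
  F[2-3] = +1389.9824 N (tension)
  F[2-4] = +2280.5802 N (tension)
  F[3-4] = -4064.4086 N (compression)
  Rx@0 = +817.7700 N
  Ry@0 = +1236.0413 N
  Ry@4 = +3364.2787 N

2280.580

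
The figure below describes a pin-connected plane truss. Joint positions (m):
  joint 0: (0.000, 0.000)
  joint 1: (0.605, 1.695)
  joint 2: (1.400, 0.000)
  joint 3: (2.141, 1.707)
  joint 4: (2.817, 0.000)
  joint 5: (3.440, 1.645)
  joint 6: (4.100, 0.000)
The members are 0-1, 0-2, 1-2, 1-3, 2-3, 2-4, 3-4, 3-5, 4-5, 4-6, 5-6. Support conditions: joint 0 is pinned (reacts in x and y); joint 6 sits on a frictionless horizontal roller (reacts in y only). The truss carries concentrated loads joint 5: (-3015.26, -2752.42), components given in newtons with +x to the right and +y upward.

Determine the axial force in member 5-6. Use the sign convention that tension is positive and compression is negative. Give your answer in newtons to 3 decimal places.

N=7 nodes, M=11 members, R=3 reactions → 2N=14, M+R=14
member 0 (0-1): L=1.7997, (cx,cy)=(0.3362,0.9418)
member 1 (0-2): L=1.4000, (cx,cy)=(1.0000,0.0000)
member 2 (1-2): L=1.8722, (cx,cy)=(0.4246,-0.9054)
member 3 (1-3): L=1.5360, (cx,cy)=(1.0000,0.0078)
member 4 (2-3): L=1.8609, (cx,cy)=(0.3982,0.9173)
member 5 (2-4): L=1.4170, (cx,cy)=(1.0000,0.0000)
member 6 (3-4): L=1.8360, (cx,cy)=(0.3682,-0.9297)
member 7 (3-5): L=1.3005, (cx,cy)=(0.9989,-0.0477)
member 8 (4-5): L=1.7590, (cx,cy)=(0.3542,0.9352)
member 9 (4-6): L=1.2830, (cx,cy)=(1.0000,0.0000)
member 10 (5-6): L=1.7725, (cx,cy)=(0.3724,-0.9281)
solve A·x = −loads:
  F[0-1] = -1754.9855 N (compression)
  F[0-2] = -2425.3034 N (compression)
  F[1-2] = +1813.8886 N (tension)
  F[1-3] = -1360.2462 N (compression)
  F[2-3] = -1790.2824 N (compression)
  F[2-4] = -942.1729 N (compression)
  F[3-4] = +1920.4654 N (tension)
  F[3-5] = -2783.3589 N (compression)
  F[4-5] = -1909.3123 N (compression)
  F[4-6] = +441.1634 N (tension)
  F[5-6] = -1184.7664 N (compression)
  Rx@0 = +3015.2600 N
  Ry@0 = +1652.8536 N
  Ry@6 = +1099.5664 N

-1184.766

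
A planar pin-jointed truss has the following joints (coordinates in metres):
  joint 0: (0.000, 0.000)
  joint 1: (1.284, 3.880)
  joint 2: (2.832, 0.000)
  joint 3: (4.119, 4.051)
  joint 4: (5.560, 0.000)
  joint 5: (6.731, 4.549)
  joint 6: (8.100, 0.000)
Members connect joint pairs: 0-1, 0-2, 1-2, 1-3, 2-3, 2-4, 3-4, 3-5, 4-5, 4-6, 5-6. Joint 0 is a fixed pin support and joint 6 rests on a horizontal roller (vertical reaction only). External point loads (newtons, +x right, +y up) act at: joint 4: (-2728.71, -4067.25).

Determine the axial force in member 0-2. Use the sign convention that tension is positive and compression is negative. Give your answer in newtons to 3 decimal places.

-2306.642

N=7 nodes, M=11 members, R=3 reactions → 2N=14, M+R=14
member 0 (0-1): L=4.0869, (cx,cy)=(0.3142,0.9494)
member 1 (0-2): L=2.8320, (cx,cy)=(1.0000,0.0000)
member 2 (1-2): L=4.1774, (cx,cy)=(0.3706,-0.9288)
member 3 (1-3): L=2.8402, (cx,cy)=(0.9982,0.0602)
member 4 (2-3): L=4.2505, (cx,cy)=(0.3028,0.9531)
member 5 (2-4): L=2.7280, (cx,cy)=(1.0000,0.0000)
member 6 (3-4): L=4.2997, (cx,cy)=(0.3351,-0.9422)
member 7 (3-5): L=2.6591, (cx,cy)=(0.9823,0.1873)
member 8 (4-5): L=4.6973, (cx,cy)=(0.2493,0.9684)
member 9 (4-6): L=2.5400, (cx,cy)=(1.0000,0.0000)
member 10 (5-6): L=4.7505, (cx,cy)=(0.2882,-0.9576)
solve A·x = −loads:
  F[0-1] = -1343.4324 N (compression)
  F[0-2] = -2306.6416 N (compression)
  F[1-2] = +1314.1361 N (tension)
  F[1-3] = -910.6935 N (compression)
  F[2-3] = -1280.6959 N (compression)
  F[2-4] = -1431.8917 N (compression)
  F[3-4] = +1021.9615 N (tension)
  F[3-5] = -1668.8505 N (compression)
  F[4-5] = +3205.5973 N (tension)
  F[4-6] = +840.1912 N (tension)
  F[5-6] = -2915.5267 N (compression)
  Rx@0 = +2728.7100 N
  Ry@0 = +1275.4093 N
  Ry@6 = +2791.8407 N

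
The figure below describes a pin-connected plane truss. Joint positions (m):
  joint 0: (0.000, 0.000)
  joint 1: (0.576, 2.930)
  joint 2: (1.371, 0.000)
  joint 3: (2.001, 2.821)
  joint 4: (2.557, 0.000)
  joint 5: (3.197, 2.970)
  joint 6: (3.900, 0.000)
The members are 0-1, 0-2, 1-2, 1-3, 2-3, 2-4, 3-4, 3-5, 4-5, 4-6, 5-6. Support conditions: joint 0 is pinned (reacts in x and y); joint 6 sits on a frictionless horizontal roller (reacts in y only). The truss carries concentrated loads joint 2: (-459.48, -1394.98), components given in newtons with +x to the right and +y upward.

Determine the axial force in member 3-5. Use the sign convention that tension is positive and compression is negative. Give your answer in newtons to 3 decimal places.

-229.627

N=7 nodes, M=11 members, R=3 reactions → 2N=14, M+R=14
member 0 (0-1): L=2.9861, (cx,cy)=(0.1929,0.9812)
member 1 (0-2): L=1.3710, (cx,cy)=(1.0000,0.0000)
member 2 (1-2): L=3.0359, (cx,cy)=(0.2619,-0.9651)
member 3 (1-3): L=1.4292, (cx,cy)=(0.9971,-0.0763)
member 4 (2-3): L=2.8905, (cx,cy)=(0.2180,0.9760)
member 5 (2-4): L=1.1860, (cx,cy)=(1.0000,0.0000)
member 6 (3-4): L=2.8753, (cx,cy)=(0.1934,-0.9811)
member 7 (3-5): L=1.2052, (cx,cy)=(0.9923,0.1236)
member 8 (4-5): L=3.0382, (cx,cy)=(0.2107,0.9776)
member 9 (4-6): L=1.3430, (cx,cy)=(1.0000,0.0000)
member 10 (5-6): L=3.0521, (cx,cy)=(0.2303,-0.9731)
solve A·x = −loads:
  F[0-1] = -921.9048 N (compression)
  F[0-2] = -281.6492 N (compression)
  F[1-2] = +971.5563 N (tension)
  F[1-3] = -433.5081 N (compression)
  F[2-3] = +468.5917 N (tension)
  F[2-4] = +330.1131 N (tension)
  F[3-4] = -528.7572 N (compression)
  F[3-5] = -229.6271 N (compression)
  F[4-5] = +530.6851 N (tension)
  F[4-6] = +116.0753 N (tension)
  F[5-6] = -503.9394 N (compression)
  Rx@0 = +459.4800 N
  Ry@0 = +904.5909 N
  Ry@6 = +490.3891 N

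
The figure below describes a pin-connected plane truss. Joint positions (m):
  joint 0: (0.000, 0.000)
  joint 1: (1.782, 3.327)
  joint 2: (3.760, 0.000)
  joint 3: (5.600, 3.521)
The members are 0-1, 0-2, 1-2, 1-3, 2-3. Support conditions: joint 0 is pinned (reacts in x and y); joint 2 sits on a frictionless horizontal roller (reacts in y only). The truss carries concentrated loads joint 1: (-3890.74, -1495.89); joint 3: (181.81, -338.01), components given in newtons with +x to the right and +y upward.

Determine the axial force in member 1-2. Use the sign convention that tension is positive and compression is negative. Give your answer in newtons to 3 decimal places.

2811.641

N=4 nodes, M=5 members, R=3 reactions → 2N=8, M+R=8
member 0 (0-1): L=3.7742, (cx,cy)=(0.4722,0.8815)
member 1 (0-2): L=3.7600, (cx,cy)=(1.0000,0.0000)
member 2 (1-2): L=3.8706, (cx,cy)=(0.5110,-0.8596)
member 3 (1-3): L=3.8229, (cx,cy)=(0.9987,0.0507)
member 4 (2-3): L=3.9728, (cx,cy)=(0.4632,0.8863)
solve A·x = −loads:
  F[0-1] = -4417.3420 N (compression)
  F[0-2] = -1623.2589 N (compression)
  F[1-2] = +2811.6409 N (tension)
  F[1-3] = +368.6995 N (tension)
  F[2-3] = -402.4918 N (compression)
  Rx@0 = +3708.9300 N
  Ry@0 = +3893.9551 N
  Ry@2 = -2060.0551 N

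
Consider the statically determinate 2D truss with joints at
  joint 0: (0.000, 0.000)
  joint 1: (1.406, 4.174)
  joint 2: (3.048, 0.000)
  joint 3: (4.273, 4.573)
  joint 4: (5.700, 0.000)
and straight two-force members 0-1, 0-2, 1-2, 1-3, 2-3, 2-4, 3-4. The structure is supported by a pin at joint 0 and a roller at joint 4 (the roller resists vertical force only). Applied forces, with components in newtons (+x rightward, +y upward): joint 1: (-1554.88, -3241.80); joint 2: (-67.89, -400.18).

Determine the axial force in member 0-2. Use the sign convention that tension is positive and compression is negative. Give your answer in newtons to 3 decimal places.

N=5 nodes, M=7 members, R=3 reactions → 2N=10, M+R=10
member 0 (0-1): L=4.4044, (cx,cy)=(0.3192,0.9477)
member 1 (0-2): L=3.0480, (cx,cy)=(1.0000,0.0000)
member 2 (1-2): L=4.4854, (cx,cy)=(0.3661,-0.9306)
member 3 (1-3): L=2.8946, (cx,cy)=(0.9905,0.1378)
member 4 (2-3): L=4.7342, (cx,cy)=(0.2588,0.9659)
member 5 (2-4): L=2.6520, (cx,cy)=(1.0000,0.0000)
member 6 (3-4): L=4.7905, (cx,cy)=(0.2979,-0.9546)
solve A·x = −loads:
  F[0-1] = -3974.9233 N (compression)
  F[0-2] = -353.8824 N (compression)
  F[1-2] = +575.5858 N (tension)
  F[1-3] = +76.0075 N (tension)
  F[2-3] = -140.2262 N (compression)
  F[2-4] = -38.9979 N (compression)
  F[3-4] = +130.9169 N (tension)
  Rx@0 = +1622.7700 N
  Ry@0 = +3766.9536 N
  Ry@4 = -124.9736 N

-353.882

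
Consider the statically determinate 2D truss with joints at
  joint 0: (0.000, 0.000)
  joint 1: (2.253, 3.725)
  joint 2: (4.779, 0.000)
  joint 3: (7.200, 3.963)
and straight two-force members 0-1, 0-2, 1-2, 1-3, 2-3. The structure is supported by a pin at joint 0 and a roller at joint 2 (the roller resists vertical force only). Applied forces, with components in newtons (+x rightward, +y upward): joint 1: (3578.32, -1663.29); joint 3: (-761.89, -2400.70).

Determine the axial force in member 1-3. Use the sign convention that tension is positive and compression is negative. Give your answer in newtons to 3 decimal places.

726.878

N=4 nodes, M=5 members, R=3 reactions → 2N=8, M+R=8
member 0 (0-1): L=4.3533, (cx,cy)=(0.5175,0.8557)
member 1 (0-2): L=4.7790, (cx,cy)=(1.0000,0.0000)
member 2 (1-2): L=4.5007, (cx,cy)=(0.5612,-0.8276)
member 3 (1-3): L=4.9527, (cx,cy)=(0.9988,0.0481)
member 4 (2-3): L=4.6440, (cx,cy)=(0.5213,0.8534)
solve A·x = −loads:
  F[0-1] = +2915.1060 N (tension)
  F[0-2] = +1307.7671 N (tension)
  F[1-2] = -4981.2296 N (compression)
  F[1-3] = +726.8779 N (tension)
  F[2-3] = -2854.1588 N (compression)
  Rx@0 = -2816.4300 N
  Ry@0 = -2494.3495 N
  Ry@2 = +6558.3395 N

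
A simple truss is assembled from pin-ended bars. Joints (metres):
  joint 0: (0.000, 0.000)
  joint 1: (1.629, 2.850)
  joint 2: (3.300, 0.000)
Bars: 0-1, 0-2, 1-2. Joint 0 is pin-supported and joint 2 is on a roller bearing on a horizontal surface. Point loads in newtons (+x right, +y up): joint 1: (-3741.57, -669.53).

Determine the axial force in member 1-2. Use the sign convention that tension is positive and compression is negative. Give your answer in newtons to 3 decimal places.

3362.694

N=3 nodes, M=3 members, R=3 reactions → 2N=6, M+R=6
member 0 (0-1): L=3.2827, (cx,cy)=(0.4962,0.8682)
member 1 (0-2): L=3.3000, (cx,cy)=(1.0000,0.0000)
member 2 (1-2): L=3.3037, (cx,cy)=(0.5058,-0.8627)
solve A·x = −loads:
  F[0-1] = -4112.4573 N (compression)
  F[0-2] = -1700.8151 N (compression)
  F[1-2] = +3362.6941 N (tension)
  Rx@0 = +3741.5700 N
  Ry@0 = +3570.3816 N
  Ry@2 = -2900.8516 N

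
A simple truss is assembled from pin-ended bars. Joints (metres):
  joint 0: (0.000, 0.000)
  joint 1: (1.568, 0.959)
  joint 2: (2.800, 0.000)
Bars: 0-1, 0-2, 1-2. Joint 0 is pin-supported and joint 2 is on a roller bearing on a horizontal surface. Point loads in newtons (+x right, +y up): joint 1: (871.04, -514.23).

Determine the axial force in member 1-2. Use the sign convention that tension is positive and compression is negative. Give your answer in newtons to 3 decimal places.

-954.496

N=3 nodes, M=3 members, R=3 reactions → 2N=6, M+R=6
member 0 (0-1): L=1.8380, (cx,cy)=(0.8531,0.5218)
member 1 (0-2): L=2.8000, (cx,cy)=(1.0000,0.0000)
member 2 (1-2): L=1.5613, (cx,cy)=(0.7891,-0.6143)
solve A·x = −loads:
  F[0-1] = +138.1292 N (tension)
  F[0-2] = +753.2029 N (tension)
  F[1-2] = -954.4959 N (compression)
  Rx@0 = -871.0400 N
  Ry@0 = -72.0700 N
  Ry@2 = +586.3000 N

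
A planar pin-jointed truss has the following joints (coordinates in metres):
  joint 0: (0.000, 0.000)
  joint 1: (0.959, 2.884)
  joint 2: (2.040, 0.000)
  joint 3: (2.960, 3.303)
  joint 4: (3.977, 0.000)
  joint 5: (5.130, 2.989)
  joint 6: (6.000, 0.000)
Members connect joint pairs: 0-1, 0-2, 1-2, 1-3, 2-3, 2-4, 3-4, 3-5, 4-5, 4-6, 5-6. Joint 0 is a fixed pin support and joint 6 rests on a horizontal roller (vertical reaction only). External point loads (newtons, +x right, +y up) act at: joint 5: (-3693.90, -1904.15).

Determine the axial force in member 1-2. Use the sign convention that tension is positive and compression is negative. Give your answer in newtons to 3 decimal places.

1949.670

N=7 nodes, M=11 members, R=3 reactions → 2N=14, M+R=14
member 0 (0-1): L=3.0393, (cx,cy)=(0.3155,0.9489)
member 1 (0-2): L=2.0400, (cx,cy)=(1.0000,0.0000)
member 2 (1-2): L=3.0799, (cx,cy)=(0.3510,-0.9364)
member 3 (1-3): L=2.0444, (cx,cy)=(0.9788,0.2050)
member 4 (2-3): L=3.4287, (cx,cy)=(0.2683,0.9633)
member 5 (2-4): L=1.9370, (cx,cy)=(1.0000,0.0000)
member 6 (3-4): L=3.4560, (cx,cy)=(0.2943,-0.9557)
member 7 (3-5): L=2.1926, (cx,cy)=(0.9897,-0.1432)
member 8 (4-5): L=3.2037, (cx,cy)=(0.3599,0.9330)
member 9 (4-6): L=2.0230, (cx,cy)=(1.0000,0.0000)
member 10 (5-6): L=3.1130, (cx,cy)=(0.2795,-0.9602)
solve A·x = −loads:
  F[0-1] = -2230.2137 N (compression)
  F[0-2] = -2990.1857 N (compression)
  F[1-2] = +1949.6695 N (tension)
  F[1-3] = -1418.1147 N (compression)
  F[2-3] = -1895.1317 N (compression)
  F[2-4] = -1797.3854 N (compression)
  F[3-4] = +2618.1104 N (tension)
  F[3-5] = -2694.7187 N (compression)
  F[4-5] = -2681.8983 N (compression)
  F[4-6] = -61.7440 N (compression)
  F[5-6] = +220.9328 N (tension)
  Rx@0 = +3693.9000 N
  Ry@0 = +2116.2796 N
  Ry@6 = -212.1296 N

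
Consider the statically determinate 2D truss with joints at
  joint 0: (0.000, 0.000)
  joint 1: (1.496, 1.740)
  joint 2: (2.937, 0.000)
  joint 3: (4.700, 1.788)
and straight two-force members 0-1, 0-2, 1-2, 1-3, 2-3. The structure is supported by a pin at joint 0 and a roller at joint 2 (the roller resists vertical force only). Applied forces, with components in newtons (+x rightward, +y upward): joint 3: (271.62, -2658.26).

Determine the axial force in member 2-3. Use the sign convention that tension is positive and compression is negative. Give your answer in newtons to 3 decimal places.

-3794.931

N=4 nodes, M=5 members, R=3 reactions → 2N=8, M+R=8
member 0 (0-1): L=2.2947, (cx,cy)=(0.6519,0.7583)
member 1 (0-2): L=2.9370, (cx,cy)=(1.0000,0.0000)
member 2 (1-2): L=2.2592, (cx,cy)=(0.6378,-0.7702)
member 3 (1-3): L=3.2044, (cx,cy)=(0.9999,0.0150)
member 4 (2-3): L=2.5110, (cx,cy)=(0.7021,0.7121)
solve A·x = −loads:
  F[0-1] = +2322.4378 N (tension)
  F[0-2] = -1242.4679 N (compression)
  F[1-2] = -2229.4254 N (compression)
  F[1-3] = +2936.4126 N (tension)
  F[2-3] = -3794.9307 N (compression)
  Rx@0 = -271.6200 N
  Ry@0 = -1761.0381 N
  Ry@2 = +4419.2981 N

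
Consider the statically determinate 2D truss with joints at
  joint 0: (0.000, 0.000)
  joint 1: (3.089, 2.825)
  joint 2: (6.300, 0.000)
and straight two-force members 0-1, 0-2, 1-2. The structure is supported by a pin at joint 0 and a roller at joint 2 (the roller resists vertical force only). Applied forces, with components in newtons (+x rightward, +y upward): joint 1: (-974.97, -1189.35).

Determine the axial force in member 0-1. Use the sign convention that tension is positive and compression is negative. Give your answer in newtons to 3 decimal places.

N=3 nodes, M=3 members, R=3 reactions → 2N=6, M+R=6
member 0 (0-1): L=4.1860, (cx,cy)=(0.7379,0.6749)
member 1 (0-2): L=6.3000, (cx,cy)=(1.0000,0.0000)
member 2 (1-2): L=4.2768, (cx,cy)=(0.7508,-0.6605)
solve A·x = −loads:
  F[0-1] = -1546.0467 N (compression)
  F[0-2] = +165.9151 N (tension)
  F[1-2] = -220.9867 N (compression)
  Rx@0 = +974.9700 N
  Ry@0 = +1043.3799 N
  Ry@2 = +145.9701 N

-1546.047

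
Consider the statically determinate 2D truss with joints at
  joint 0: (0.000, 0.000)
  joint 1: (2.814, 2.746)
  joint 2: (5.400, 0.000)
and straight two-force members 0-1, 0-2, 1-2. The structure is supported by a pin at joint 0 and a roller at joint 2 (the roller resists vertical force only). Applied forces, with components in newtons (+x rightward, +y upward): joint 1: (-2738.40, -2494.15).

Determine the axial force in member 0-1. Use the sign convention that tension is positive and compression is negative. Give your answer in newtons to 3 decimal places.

-3704.072

N=3 nodes, M=3 members, R=3 reactions → 2N=6, M+R=6
member 0 (0-1): L=3.9318, (cx,cy)=(0.7157,0.6984)
member 1 (0-2): L=5.4000, (cx,cy)=(1.0000,0.0000)
member 2 (1-2): L=3.7720, (cx,cy)=(0.6856,-0.7280)
solve A·x = −loads:
  F[0-1] = -3704.0719 N (compression)
  F[0-2] = -87.3908 N (compression)
  F[1-2] = +127.4700 N (tension)
  Rx@0 = +2738.4000 N
  Ry@0 = +2586.9478 N
  Ry@2 = -92.7978 N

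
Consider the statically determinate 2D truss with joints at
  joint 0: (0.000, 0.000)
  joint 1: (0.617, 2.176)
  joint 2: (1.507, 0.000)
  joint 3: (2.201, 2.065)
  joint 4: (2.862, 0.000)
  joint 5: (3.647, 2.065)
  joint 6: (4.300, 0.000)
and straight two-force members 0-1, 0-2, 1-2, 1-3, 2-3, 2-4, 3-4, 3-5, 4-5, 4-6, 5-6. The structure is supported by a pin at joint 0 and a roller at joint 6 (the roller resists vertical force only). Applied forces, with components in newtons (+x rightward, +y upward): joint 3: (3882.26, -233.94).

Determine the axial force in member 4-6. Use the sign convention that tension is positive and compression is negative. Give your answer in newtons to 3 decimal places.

627.428

N=7 nodes, M=11 members, R=3 reactions → 2N=14, M+R=14
member 0 (0-1): L=2.2618, (cx,cy)=(0.2728,0.9621)
member 1 (0-2): L=1.5070, (cx,cy)=(1.0000,0.0000)
member 2 (1-2): L=2.3510, (cx,cy)=(0.3786,-0.9256)
member 3 (1-3): L=1.5879, (cx,cy)=(0.9976,-0.0699)
member 4 (2-3): L=2.1785, (cx,cy)=(0.3186,0.9479)
member 5 (2-4): L=1.3550, (cx,cy)=(1.0000,0.0000)
member 6 (3-4): L=2.1682, (cx,cy)=(0.3049,-0.9524)
member 7 (3-5): L=1.4460, (cx,cy)=(1.0000,0.0000)
member 8 (4-5): L=2.2092, (cx,cy)=(0.3553,0.9347)
member 9 (4-6): L=1.4380, (cx,cy)=(1.0000,0.0000)
member 10 (5-6): L=2.1658, (cx,cy)=(0.3015,-0.9535)
solve A·x = −loads:
  F[0-1] = +1819.1894 N (tension)
  F[0-2] = +3385.9968 N (tension)
  F[1-2] = -1985.4033 N (compression)
  F[1-3] = +1250.9307 N (tension)
  F[2-3] = +1938.6408 N (tension)
  F[2-4] = +2016.8008 N (tension)
  F[3-4] = -2083.3030 N (compression)
  F[3-5] = -1381.6863 N (compression)
  F[4-5] = +2122.6603 N (tension)
  F[4-6] = +627.4278 N (tension)
  F[5-6] = -2080.9725 N (compression)
  Rx@0 = -3882.2600 N
  Ry@0 = -1750.1923 N
  Ry@6 = +1984.1323 N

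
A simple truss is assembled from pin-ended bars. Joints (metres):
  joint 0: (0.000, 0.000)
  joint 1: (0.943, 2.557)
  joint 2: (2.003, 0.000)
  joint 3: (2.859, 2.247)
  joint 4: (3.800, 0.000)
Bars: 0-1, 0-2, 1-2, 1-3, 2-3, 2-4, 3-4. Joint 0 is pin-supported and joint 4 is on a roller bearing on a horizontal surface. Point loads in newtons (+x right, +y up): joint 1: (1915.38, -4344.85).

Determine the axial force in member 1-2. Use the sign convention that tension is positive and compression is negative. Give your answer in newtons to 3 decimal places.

N=5 nodes, M=7 members, R=3 reactions → 2N=10, M+R=10
member 0 (0-1): L=2.7253, (cx,cy)=(0.3460,0.9382)
member 1 (0-2): L=2.0030, (cx,cy)=(1.0000,0.0000)
member 2 (1-2): L=2.7680, (cx,cy)=(0.3829,-0.9238)
member 3 (1-3): L=1.9409, (cx,cy)=(0.9872,-0.1597)
member 4 (2-3): L=2.4045, (cx,cy)=(0.3560,0.9345)
member 5 (2-4): L=1.7970, (cx,cy)=(1.0000,0.0000)
member 6 (3-4): L=2.4361, (cx,cy)=(0.3863,-0.9224)
solve A·x = −loads:
  F[0-1] = -2108.0027 N (compression)
  F[0-2] = +2644.7730 N (tension)
  F[1-2] = -2250.0824 N (compression)
  F[1-3] = -1806.2981 N (compression)
  F[2-3] = +2224.2763 N (tension)
  F[2-4] = +991.2779 N (tension)
  F[3-4] = -2566.2415 N (compression)
  Rx@0 = -1915.3800 N
  Ry@0 = +1977.7921 N
  Ry@4 = +2367.0579 N

-2250.082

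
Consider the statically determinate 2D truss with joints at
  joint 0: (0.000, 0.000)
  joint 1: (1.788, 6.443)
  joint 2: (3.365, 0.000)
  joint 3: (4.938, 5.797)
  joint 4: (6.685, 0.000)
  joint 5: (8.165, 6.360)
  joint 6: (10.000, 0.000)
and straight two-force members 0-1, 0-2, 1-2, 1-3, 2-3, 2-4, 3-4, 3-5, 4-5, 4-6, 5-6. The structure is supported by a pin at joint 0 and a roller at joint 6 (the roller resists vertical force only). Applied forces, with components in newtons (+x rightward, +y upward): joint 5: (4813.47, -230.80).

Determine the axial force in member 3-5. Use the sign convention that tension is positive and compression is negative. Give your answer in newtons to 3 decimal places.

3357.533

N=7 nodes, M=11 members, R=3 reactions → 2N=14, M+R=14
member 0 (0-1): L=6.6865, (cx,cy)=(0.2674,0.9636)
member 1 (0-2): L=3.3650, (cx,cy)=(1.0000,0.0000)
member 2 (1-2): L=6.6332, (cx,cy)=(0.2377,-0.9713)
member 3 (1-3): L=3.2156, (cx,cy)=(0.9796,-0.2009)
member 4 (2-3): L=6.0066, (cx,cy)=(0.2619,0.9651)
member 5 (2-4): L=3.3200, (cx,cy)=(1.0000,0.0000)
member 6 (3-4): L=6.0545, (cx,cy)=(0.2885,-0.9575)
member 7 (3-5): L=3.2757, (cx,cy)=(0.9851,0.1719)
member 8 (4-5): L=6.5299, (cx,cy)=(0.2266,0.9740)
member 9 (4-6): L=3.3150, (cx,cy)=(1.0000,0.0000)
member 10 (5-6): L=6.6194, (cx,cy)=(0.2772,-0.9608)
solve A·x = −loads:
  F[0-1] = +3133.1095 N (tension)
  F[0-2] = +3975.6617 N (tension)
  F[1-2] = -3458.6288 N (compression)
  F[1-3] = +1694.6261 N (tension)
  F[2-3] = +3480.9436 N (tension)
  F[2-4] = +2241.8128 N (tension)
  F[3-4] = -2550.4373 N (compression)
  F[3-5] = +3357.5334 N (tension)
  F[4-5] = +2507.2040 N (tension)
  F[4-6] = +937.6432 N (tension)
  F[5-6] = -3382.3768 N (compression)
  Rx@0 = -4813.4700 N
  Ry@0 = -3019.0151 N
  Ry@6 = +3249.8151 N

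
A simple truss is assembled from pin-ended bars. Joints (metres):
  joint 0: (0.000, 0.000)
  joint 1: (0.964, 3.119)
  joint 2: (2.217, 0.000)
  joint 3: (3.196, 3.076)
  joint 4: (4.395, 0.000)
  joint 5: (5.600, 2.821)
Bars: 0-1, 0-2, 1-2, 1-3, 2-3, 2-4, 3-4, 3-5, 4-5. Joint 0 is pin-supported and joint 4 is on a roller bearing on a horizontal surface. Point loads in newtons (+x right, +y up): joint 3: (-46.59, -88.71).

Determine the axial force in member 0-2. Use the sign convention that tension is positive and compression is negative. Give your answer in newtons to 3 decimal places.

-29.032

N=6 nodes, M=9 members, R=3 reactions → 2N=12, M+R=12
member 0 (0-1): L=3.2646, (cx,cy)=(0.2953,0.9554)
member 1 (0-2): L=2.2170, (cx,cy)=(1.0000,0.0000)
member 2 (1-2): L=3.3613, (cx,cy)=(0.3728,-0.9279)
member 3 (1-3): L=2.2324, (cx,cy)=(0.9998,-0.0193)
member 4 (2-3): L=3.2280, (cx,cy)=(0.3033,0.9529)
member 5 (2-4): L=2.1780, (cx,cy)=(1.0000,0.0000)
member 6 (3-4): L=3.3014, (cx,cy)=(0.3632,-0.9317)
member 7 (3-5): L=2.4175, (cx,cy)=(0.9944,-0.1055)
member 8 (4-5): L=3.0676, (cx,cy)=(0.3928,0.9196)
solve A·x = −loads:
  F[0-1] = -59.4602 N (compression)
  F[0-2] = -29.0319 N (compression)
  F[1-2] = +62.0663 N (tension)
  F[1-3] = -40.7024 N (compression)
  F[2-3] = -60.4393 N (compression)
  F[2-4] = +12.4349 N (tension)
  F[3-4] = -34.2392 N (compression)
  F[3-5] = +0.0000 N (tension)
  F[4-5] = -0.0000 N (compression)
  Rx@0 = +46.5900 N
  Ry@0 = +56.8087 N
  Ry@4 = +31.9013 N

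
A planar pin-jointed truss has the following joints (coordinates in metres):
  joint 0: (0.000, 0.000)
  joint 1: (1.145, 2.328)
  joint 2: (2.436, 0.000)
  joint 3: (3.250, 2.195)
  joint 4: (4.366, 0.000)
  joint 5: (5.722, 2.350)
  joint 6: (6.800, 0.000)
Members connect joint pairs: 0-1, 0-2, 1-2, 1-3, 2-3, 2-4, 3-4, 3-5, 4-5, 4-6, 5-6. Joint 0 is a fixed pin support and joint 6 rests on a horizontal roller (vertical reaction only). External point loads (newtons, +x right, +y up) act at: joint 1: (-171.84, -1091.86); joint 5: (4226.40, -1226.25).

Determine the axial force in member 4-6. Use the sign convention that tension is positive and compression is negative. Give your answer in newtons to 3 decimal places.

N=7 nodes, M=11 members, R=3 reactions → 2N=14, M+R=14
member 0 (0-1): L=2.5943, (cx,cy)=(0.4413,0.8973)
member 1 (0-2): L=2.4360, (cx,cy)=(1.0000,0.0000)
member 2 (1-2): L=2.6620, (cx,cy)=(0.4850,-0.8745)
member 3 (1-3): L=2.1092, (cx,cy)=(0.9980,-0.0631)
member 4 (2-3): L=2.3411, (cx,cy)=(0.3477,0.9376)
member 5 (2-4): L=1.9300, (cx,cy)=(1.0000,0.0000)
member 6 (3-4): L=2.4624, (cx,cy)=(0.4532,-0.8914)
member 7 (3-5): L=2.4769, (cx,cy)=(0.9980,0.0626)
member 8 (4-5): L=2.7132, (cx,cy)=(0.4998,0.8661)
member 9 (4-6): L=2.4340, (cx,cy)=(1.0000,0.0000)
member 10 (5-6): L=2.5855, (cx,cy)=(0.4169,-0.9089)
solve A·x = −loads:
  F[0-1] = +333.6063 N (tension)
  F[0-2] = +3907.3245 N (tension)
  F[1-2] = -1672.4720 N (compression)
  F[1-3] = +1132.4329 N (tension)
  F[2-3] = +1559.9601 N (tension)
  F[2-4] = +2553.8166 N (tension)
  F[3-4] = -1398.4732 N (compression)
  F[3-5] = +2310.9202 N (tension)
  F[4-5] = +1439.2464 N (tension)
  F[4-6] = +1200.6936 N (tension)
  F[5-6] = -2879.7224 N (compression)
  Rx@0 = -4054.5600 N
  Ry@0 = -299.3575 N
  Ry@6 = +2617.4675 N

1200.694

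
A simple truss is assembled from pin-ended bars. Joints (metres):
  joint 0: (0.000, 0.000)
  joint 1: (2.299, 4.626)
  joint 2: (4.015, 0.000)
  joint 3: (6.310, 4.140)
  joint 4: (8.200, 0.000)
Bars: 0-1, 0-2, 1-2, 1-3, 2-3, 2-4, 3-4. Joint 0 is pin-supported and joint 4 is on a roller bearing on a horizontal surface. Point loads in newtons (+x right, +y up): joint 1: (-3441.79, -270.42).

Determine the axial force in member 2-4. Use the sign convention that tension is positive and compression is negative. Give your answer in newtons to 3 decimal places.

-851.804

N=5 nodes, M=7 members, R=3 reactions → 2N=10, M+R=10
member 0 (0-1): L=5.1658, (cx,cy)=(0.4450,0.8955)
member 1 (0-2): L=4.0150, (cx,cy)=(1.0000,0.0000)
member 2 (1-2): L=4.9340, (cx,cy)=(0.3478,-0.9376)
member 3 (1-3): L=4.0403, (cx,cy)=(0.9927,-0.1203)
member 4 (2-3): L=4.7336, (cx,cy)=(0.4848,0.8746)
member 5 (2-4): L=4.1850, (cx,cy)=(1.0000,0.0000)
member 6 (3-4): L=4.5510, (cx,cy)=(0.4153,-0.9097)
solve A·x = −loads:
  F[0-1] = -2385.5457 N (compression)
  F[0-2] = -2380.1168 N (compression)
  F[1-2] = +1761.6809 N (tension)
  F[1-3] = +1780.3494 N (tension)
  F[2-3] = -1888.5133 N (compression)
  F[2-4] = -851.8041 N (compression)
  F[3-4] = +2051.0952 N (tension)
  Rx@0 = +3441.7900 N
  Ry@0 = +2136.2767 N
  Ry@4 = -1865.8567 N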